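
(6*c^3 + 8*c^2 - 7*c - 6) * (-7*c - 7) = -42*c^4 - 98*c^3 - 7*c^2 + 91*c + 42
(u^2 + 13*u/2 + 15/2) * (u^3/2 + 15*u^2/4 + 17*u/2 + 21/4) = u^5/2 + 7*u^4 + 293*u^3/8 + 709*u^2/8 + 783*u/8 + 315/8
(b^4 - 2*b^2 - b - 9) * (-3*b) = -3*b^5 + 6*b^3 + 3*b^2 + 27*b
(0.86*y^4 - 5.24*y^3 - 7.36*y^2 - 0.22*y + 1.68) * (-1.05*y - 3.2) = -0.903*y^5 + 2.75*y^4 + 24.496*y^3 + 23.783*y^2 - 1.06*y - 5.376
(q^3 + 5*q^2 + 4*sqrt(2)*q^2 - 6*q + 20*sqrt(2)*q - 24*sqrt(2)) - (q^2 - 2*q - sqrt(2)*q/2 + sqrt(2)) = q^3 + 4*q^2 + 4*sqrt(2)*q^2 - 4*q + 41*sqrt(2)*q/2 - 25*sqrt(2)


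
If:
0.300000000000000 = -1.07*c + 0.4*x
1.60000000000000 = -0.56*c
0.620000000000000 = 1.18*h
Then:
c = -2.86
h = 0.53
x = -6.89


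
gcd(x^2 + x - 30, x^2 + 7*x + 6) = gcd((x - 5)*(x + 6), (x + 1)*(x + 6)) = x + 6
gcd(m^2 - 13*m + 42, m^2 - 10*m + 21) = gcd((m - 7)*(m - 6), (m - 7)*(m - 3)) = m - 7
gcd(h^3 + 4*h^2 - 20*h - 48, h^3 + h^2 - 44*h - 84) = h^2 + 8*h + 12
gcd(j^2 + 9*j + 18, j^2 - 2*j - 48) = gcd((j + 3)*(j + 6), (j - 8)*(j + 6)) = j + 6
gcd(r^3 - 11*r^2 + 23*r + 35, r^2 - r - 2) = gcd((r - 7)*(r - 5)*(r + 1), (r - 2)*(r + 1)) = r + 1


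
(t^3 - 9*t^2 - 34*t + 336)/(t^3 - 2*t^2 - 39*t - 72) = (t^2 - t - 42)/(t^2 + 6*t + 9)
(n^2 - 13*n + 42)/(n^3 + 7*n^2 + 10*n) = (n^2 - 13*n + 42)/(n*(n^2 + 7*n + 10))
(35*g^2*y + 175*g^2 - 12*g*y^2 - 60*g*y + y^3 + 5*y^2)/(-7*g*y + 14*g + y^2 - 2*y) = (-5*g*y - 25*g + y^2 + 5*y)/(y - 2)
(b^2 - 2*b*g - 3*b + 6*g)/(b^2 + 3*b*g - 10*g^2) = (b - 3)/(b + 5*g)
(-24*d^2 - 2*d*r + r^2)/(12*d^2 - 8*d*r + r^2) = (4*d + r)/(-2*d + r)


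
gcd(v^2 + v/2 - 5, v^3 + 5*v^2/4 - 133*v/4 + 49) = 1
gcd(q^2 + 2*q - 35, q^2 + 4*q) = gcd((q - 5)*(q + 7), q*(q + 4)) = 1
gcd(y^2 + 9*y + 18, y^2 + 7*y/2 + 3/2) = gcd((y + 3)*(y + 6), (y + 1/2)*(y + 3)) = y + 3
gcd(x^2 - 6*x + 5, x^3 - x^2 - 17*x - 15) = x - 5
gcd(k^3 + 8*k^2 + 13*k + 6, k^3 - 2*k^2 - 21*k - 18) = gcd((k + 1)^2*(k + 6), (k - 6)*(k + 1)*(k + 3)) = k + 1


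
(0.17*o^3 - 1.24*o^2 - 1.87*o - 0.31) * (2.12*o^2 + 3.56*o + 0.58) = 0.3604*o^5 - 2.0236*o^4 - 8.2802*o^3 - 8.0336*o^2 - 2.1882*o - 0.1798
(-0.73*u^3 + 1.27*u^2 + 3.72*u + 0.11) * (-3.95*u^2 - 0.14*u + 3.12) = 2.8835*u^5 - 4.9143*u^4 - 17.1494*u^3 + 3.0071*u^2 + 11.591*u + 0.3432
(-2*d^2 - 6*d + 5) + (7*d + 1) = -2*d^2 + d + 6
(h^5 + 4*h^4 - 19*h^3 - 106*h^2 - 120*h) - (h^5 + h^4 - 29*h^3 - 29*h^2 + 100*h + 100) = 3*h^4 + 10*h^3 - 77*h^2 - 220*h - 100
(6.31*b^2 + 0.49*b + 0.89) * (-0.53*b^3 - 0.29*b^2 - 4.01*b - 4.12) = -3.3443*b^5 - 2.0896*b^4 - 25.9169*b^3 - 28.2202*b^2 - 5.5877*b - 3.6668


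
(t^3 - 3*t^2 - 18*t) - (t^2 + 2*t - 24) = t^3 - 4*t^2 - 20*t + 24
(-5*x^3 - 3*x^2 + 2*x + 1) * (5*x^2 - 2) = -25*x^5 - 15*x^4 + 20*x^3 + 11*x^2 - 4*x - 2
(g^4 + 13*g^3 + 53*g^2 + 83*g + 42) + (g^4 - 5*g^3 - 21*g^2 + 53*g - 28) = 2*g^4 + 8*g^3 + 32*g^2 + 136*g + 14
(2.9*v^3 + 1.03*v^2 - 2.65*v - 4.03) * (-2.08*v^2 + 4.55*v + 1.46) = -6.032*v^5 + 11.0526*v^4 + 14.4325*v^3 - 2.1713*v^2 - 22.2055*v - 5.8838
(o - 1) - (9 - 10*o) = 11*o - 10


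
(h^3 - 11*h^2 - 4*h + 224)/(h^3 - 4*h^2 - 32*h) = (h - 7)/h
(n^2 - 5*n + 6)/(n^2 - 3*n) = (n - 2)/n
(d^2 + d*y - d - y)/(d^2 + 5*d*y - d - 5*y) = (d + y)/(d + 5*y)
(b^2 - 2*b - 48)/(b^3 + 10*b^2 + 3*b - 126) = (b - 8)/(b^2 + 4*b - 21)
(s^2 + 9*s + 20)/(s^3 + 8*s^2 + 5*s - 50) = (s + 4)/(s^2 + 3*s - 10)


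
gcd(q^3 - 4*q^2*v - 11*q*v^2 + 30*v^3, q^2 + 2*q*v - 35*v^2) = q - 5*v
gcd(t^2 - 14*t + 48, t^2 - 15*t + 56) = t - 8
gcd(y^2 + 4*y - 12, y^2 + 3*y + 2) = 1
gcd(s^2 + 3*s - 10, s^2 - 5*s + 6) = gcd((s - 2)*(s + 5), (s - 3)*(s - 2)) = s - 2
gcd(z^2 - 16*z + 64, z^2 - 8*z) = z - 8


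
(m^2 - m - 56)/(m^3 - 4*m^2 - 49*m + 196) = (m - 8)/(m^2 - 11*m + 28)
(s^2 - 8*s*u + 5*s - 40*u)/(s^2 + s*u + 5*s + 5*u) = (s - 8*u)/(s + u)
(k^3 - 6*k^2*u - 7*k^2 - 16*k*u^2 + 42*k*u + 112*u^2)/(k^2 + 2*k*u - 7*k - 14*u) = k - 8*u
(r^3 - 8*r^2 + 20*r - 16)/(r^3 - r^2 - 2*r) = (r^2 - 6*r + 8)/(r*(r + 1))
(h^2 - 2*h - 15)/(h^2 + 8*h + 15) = (h - 5)/(h + 5)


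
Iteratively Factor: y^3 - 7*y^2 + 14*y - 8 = (y - 4)*(y^2 - 3*y + 2) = (y - 4)*(y - 2)*(y - 1)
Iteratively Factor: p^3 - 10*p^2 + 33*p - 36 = (p - 4)*(p^2 - 6*p + 9) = (p - 4)*(p - 3)*(p - 3)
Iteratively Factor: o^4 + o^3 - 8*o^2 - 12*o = (o + 2)*(o^3 - o^2 - 6*o) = o*(o + 2)*(o^2 - o - 6) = o*(o - 3)*(o + 2)*(o + 2)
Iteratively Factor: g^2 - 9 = (g - 3)*(g + 3)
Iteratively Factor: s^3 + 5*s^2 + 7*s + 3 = (s + 1)*(s^2 + 4*s + 3) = (s + 1)^2*(s + 3)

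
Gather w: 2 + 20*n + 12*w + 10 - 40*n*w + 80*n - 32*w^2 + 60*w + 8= 100*n - 32*w^2 + w*(72 - 40*n) + 20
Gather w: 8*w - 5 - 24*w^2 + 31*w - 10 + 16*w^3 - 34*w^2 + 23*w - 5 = 16*w^3 - 58*w^2 + 62*w - 20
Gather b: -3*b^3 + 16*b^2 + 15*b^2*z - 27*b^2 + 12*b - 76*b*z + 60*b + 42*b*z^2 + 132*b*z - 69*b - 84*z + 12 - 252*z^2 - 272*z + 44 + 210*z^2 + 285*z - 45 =-3*b^3 + b^2*(15*z - 11) + b*(42*z^2 + 56*z + 3) - 42*z^2 - 71*z + 11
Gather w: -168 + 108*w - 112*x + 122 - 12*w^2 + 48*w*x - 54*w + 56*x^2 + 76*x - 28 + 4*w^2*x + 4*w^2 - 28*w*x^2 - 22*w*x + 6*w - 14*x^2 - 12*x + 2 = w^2*(4*x - 8) + w*(-28*x^2 + 26*x + 60) + 42*x^2 - 48*x - 72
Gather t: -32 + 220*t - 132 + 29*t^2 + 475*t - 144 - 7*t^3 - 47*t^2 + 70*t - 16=-7*t^3 - 18*t^2 + 765*t - 324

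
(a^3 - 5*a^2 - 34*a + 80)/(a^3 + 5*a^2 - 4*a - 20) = (a - 8)/(a + 2)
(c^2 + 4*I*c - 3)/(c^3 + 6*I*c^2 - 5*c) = (c + 3*I)/(c*(c + 5*I))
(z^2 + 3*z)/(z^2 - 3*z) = (z + 3)/(z - 3)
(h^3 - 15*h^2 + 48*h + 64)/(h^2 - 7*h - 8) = h - 8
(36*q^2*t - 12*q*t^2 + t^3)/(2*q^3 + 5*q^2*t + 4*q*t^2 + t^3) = t*(36*q^2 - 12*q*t + t^2)/(2*q^3 + 5*q^2*t + 4*q*t^2 + t^3)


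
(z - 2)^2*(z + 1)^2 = z^4 - 2*z^3 - 3*z^2 + 4*z + 4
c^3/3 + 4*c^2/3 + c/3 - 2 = (c/3 + 1)*(c - 1)*(c + 2)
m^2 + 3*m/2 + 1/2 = (m + 1/2)*(m + 1)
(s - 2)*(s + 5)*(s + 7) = s^3 + 10*s^2 + 11*s - 70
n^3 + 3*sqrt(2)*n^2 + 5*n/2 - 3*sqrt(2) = (n - sqrt(2)/2)*(n + 3*sqrt(2)/2)*(n + 2*sqrt(2))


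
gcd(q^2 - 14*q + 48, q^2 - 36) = q - 6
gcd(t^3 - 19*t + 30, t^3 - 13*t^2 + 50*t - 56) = t - 2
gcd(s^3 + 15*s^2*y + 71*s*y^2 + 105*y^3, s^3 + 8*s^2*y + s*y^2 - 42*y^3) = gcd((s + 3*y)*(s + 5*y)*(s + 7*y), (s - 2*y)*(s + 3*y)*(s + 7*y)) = s^2 + 10*s*y + 21*y^2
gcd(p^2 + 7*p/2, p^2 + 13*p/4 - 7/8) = p + 7/2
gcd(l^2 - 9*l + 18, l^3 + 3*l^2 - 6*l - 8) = 1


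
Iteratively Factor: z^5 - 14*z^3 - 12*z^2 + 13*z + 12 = (z - 1)*(z^4 + z^3 - 13*z^2 - 25*z - 12) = (z - 1)*(z + 1)*(z^3 - 13*z - 12) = (z - 1)*(z + 1)*(z + 3)*(z^2 - 3*z - 4) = (z - 1)*(z + 1)^2*(z + 3)*(z - 4)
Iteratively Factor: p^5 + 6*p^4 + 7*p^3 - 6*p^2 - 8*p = (p)*(p^4 + 6*p^3 + 7*p^2 - 6*p - 8) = p*(p + 4)*(p^3 + 2*p^2 - p - 2) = p*(p - 1)*(p + 4)*(p^2 + 3*p + 2) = p*(p - 1)*(p + 2)*(p + 4)*(p + 1)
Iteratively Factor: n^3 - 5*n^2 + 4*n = (n - 4)*(n^2 - n) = n*(n - 4)*(n - 1)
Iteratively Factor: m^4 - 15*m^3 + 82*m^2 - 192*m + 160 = (m - 4)*(m^3 - 11*m^2 + 38*m - 40) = (m - 4)*(m - 2)*(m^2 - 9*m + 20) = (m - 5)*(m - 4)*(m - 2)*(m - 4)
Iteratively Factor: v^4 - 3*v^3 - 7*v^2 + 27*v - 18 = (v - 2)*(v^3 - v^2 - 9*v + 9) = (v - 2)*(v - 1)*(v^2 - 9) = (v - 2)*(v - 1)*(v + 3)*(v - 3)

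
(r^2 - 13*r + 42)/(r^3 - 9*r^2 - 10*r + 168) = 1/(r + 4)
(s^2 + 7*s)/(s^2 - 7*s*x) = (s + 7)/(s - 7*x)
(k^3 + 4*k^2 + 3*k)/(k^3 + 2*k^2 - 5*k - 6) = k/(k - 2)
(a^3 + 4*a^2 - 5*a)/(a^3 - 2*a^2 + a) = (a + 5)/(a - 1)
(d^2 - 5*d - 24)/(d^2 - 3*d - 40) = (d + 3)/(d + 5)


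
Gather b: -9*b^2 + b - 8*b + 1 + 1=-9*b^2 - 7*b + 2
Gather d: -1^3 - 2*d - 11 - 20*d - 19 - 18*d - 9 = -40*d - 40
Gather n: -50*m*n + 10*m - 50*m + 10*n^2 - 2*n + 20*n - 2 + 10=-40*m + 10*n^2 + n*(18 - 50*m) + 8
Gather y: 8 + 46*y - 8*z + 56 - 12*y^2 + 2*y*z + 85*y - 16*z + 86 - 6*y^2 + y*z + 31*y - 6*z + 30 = -18*y^2 + y*(3*z + 162) - 30*z + 180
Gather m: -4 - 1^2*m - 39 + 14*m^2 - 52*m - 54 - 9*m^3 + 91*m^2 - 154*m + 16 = -9*m^3 + 105*m^2 - 207*m - 81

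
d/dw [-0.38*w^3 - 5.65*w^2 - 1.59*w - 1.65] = -1.14*w^2 - 11.3*w - 1.59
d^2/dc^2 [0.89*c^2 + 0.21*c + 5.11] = 1.78000000000000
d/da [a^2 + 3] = 2*a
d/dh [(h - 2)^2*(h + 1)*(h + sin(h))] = (h - 2)*((h - 2)*(h + 1)*(cos(h) + 1) + (h - 2)*(h + sin(h)) + (h + sin(h))*(2*h + 2))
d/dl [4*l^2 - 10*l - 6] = 8*l - 10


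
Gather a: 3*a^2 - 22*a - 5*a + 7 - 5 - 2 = 3*a^2 - 27*a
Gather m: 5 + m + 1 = m + 6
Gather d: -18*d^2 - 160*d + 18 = -18*d^2 - 160*d + 18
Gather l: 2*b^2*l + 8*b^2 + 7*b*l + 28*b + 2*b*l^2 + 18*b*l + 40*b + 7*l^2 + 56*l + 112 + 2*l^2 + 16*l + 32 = 8*b^2 + 68*b + l^2*(2*b + 9) + l*(2*b^2 + 25*b + 72) + 144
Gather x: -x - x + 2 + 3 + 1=6 - 2*x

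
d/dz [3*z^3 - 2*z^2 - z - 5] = 9*z^2 - 4*z - 1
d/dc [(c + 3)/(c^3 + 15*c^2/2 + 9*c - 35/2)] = 2*(2*c^3 + 15*c^2 + 18*c - 6*(c + 3)*(c^2 + 5*c + 3) - 35)/(2*c^3 + 15*c^2 + 18*c - 35)^2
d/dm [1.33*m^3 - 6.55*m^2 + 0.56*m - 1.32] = 3.99*m^2 - 13.1*m + 0.56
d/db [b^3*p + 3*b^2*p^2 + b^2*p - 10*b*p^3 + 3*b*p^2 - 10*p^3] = p*(3*b^2 + 6*b*p + 2*b - 10*p^2 + 3*p)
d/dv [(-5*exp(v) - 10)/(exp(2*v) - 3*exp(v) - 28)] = 5*((exp(v) + 2)*(2*exp(v) - 3) - exp(2*v) + 3*exp(v) + 28)*exp(v)/(-exp(2*v) + 3*exp(v) + 28)^2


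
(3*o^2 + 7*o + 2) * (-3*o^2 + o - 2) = -9*o^4 - 18*o^3 - 5*o^2 - 12*o - 4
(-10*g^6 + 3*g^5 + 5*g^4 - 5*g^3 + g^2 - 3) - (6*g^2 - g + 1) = -10*g^6 + 3*g^5 + 5*g^4 - 5*g^3 - 5*g^2 + g - 4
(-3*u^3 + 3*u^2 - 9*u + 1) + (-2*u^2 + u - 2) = -3*u^3 + u^2 - 8*u - 1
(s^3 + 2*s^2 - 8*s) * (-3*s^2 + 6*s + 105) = -3*s^5 + 141*s^3 + 162*s^2 - 840*s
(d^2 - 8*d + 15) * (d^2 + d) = d^4 - 7*d^3 + 7*d^2 + 15*d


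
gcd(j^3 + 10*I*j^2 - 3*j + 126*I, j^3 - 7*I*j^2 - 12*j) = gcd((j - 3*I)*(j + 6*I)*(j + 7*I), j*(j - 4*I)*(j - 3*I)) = j - 3*I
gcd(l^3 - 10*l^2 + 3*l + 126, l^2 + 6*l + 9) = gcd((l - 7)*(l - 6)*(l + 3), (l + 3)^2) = l + 3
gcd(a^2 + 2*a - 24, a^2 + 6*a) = a + 6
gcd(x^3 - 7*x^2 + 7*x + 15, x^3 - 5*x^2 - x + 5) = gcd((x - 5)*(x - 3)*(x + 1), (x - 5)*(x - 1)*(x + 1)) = x^2 - 4*x - 5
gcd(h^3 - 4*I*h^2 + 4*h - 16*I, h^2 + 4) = h^2 + 4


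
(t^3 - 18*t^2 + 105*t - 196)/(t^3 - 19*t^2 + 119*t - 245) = (t - 4)/(t - 5)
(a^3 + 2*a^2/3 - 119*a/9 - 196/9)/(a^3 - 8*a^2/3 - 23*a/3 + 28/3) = (a + 7/3)/(a - 1)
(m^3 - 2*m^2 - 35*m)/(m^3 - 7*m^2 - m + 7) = m*(m + 5)/(m^2 - 1)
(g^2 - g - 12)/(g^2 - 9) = (g - 4)/(g - 3)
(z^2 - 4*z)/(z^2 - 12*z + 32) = z/(z - 8)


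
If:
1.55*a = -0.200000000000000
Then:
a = -0.13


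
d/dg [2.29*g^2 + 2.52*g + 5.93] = 4.58*g + 2.52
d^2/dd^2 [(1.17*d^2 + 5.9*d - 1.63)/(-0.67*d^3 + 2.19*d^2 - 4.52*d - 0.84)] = (-1.050426*d^6 - 15.89106*d^5 + 81.982272*d^4 - 73.070572*d^3 + 103.455858*d^2 - 167.436288*d + 115.751336)/(0.300763*d^9 - 2.949273*d^8 + 15.727245*d^7 - 49.165407*d^6 + 98.705028*d^5 - 106.87842*d^4 + 43.873712*d^3 + 46.848816*d^2 + 9.567936*d + 0.592704)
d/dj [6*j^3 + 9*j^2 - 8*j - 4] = 18*j^2 + 18*j - 8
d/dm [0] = 0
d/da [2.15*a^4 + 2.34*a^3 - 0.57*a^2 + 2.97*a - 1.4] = 8.6*a^3 + 7.02*a^2 - 1.14*a + 2.97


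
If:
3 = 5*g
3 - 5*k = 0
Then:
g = 3/5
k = 3/5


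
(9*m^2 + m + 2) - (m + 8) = 9*m^2 - 6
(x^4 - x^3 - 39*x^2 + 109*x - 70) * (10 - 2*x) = -2*x^5 + 12*x^4 + 68*x^3 - 608*x^2 + 1230*x - 700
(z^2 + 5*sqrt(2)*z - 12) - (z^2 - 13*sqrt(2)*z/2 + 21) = 23*sqrt(2)*z/2 - 33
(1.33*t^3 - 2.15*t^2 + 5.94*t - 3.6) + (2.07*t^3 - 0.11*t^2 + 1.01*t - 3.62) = 3.4*t^3 - 2.26*t^2 + 6.95*t - 7.22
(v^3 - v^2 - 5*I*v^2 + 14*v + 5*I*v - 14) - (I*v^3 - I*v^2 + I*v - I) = v^3 - I*v^3 - v^2 - 4*I*v^2 + 14*v + 4*I*v - 14 + I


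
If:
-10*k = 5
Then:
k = -1/2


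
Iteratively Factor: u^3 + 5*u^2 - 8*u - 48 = (u + 4)*(u^2 + u - 12) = (u + 4)^2*(u - 3)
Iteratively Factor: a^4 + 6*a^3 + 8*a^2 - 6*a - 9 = (a - 1)*(a^3 + 7*a^2 + 15*a + 9) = (a - 1)*(a + 1)*(a^2 + 6*a + 9) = (a - 1)*(a + 1)*(a + 3)*(a + 3)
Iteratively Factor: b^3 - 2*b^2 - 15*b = (b)*(b^2 - 2*b - 15) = b*(b - 5)*(b + 3)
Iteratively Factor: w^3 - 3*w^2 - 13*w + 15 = (w - 1)*(w^2 - 2*w - 15) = (w - 1)*(w + 3)*(w - 5)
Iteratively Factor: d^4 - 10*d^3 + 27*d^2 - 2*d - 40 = (d + 1)*(d^3 - 11*d^2 + 38*d - 40) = (d - 5)*(d + 1)*(d^2 - 6*d + 8) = (d - 5)*(d - 4)*(d + 1)*(d - 2)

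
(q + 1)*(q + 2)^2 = q^3 + 5*q^2 + 8*q + 4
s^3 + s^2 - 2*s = s*(s - 1)*(s + 2)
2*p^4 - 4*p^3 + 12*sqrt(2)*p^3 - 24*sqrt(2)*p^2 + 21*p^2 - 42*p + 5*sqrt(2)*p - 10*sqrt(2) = (p - 2)*(p + 5*sqrt(2))*(sqrt(2)*p + 1)^2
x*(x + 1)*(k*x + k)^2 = k^2*x^4 + 3*k^2*x^3 + 3*k^2*x^2 + k^2*x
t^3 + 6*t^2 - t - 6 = (t - 1)*(t + 1)*(t + 6)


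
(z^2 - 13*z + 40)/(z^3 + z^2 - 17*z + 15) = (z^2 - 13*z + 40)/(z^3 + z^2 - 17*z + 15)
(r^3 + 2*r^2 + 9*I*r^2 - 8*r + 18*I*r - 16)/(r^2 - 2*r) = (r^3 + r^2*(2 + 9*I) + 2*r*(-4 + 9*I) - 16)/(r*(r - 2))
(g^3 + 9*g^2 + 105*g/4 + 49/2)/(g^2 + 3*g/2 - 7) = (g^2 + 11*g/2 + 7)/(g - 2)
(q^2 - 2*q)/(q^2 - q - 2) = q/(q + 1)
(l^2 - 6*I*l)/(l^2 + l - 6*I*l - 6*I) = l/(l + 1)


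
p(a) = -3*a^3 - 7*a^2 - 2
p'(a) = -9*a^2 - 14*a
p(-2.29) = -2.68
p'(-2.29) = -15.14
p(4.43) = -400.19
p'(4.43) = -238.64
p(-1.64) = -7.59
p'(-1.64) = -1.25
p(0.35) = -2.99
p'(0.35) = -6.00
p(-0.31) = -2.58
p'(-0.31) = 3.48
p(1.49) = -27.46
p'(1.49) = -40.84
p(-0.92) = -5.59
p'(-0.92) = 5.26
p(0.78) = -7.68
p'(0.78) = -16.40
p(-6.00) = 394.00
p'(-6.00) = -240.00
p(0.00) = -2.00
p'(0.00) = 0.00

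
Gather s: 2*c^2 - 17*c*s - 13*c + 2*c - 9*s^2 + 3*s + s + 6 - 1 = 2*c^2 - 11*c - 9*s^2 + s*(4 - 17*c) + 5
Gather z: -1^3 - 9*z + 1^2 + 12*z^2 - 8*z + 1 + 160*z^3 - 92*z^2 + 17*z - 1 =160*z^3 - 80*z^2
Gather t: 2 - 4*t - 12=-4*t - 10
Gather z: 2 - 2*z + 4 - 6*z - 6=-8*z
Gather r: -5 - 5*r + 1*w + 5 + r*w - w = r*(w - 5)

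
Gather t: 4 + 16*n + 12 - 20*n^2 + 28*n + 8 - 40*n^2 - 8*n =-60*n^2 + 36*n + 24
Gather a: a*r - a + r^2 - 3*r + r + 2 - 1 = a*(r - 1) + r^2 - 2*r + 1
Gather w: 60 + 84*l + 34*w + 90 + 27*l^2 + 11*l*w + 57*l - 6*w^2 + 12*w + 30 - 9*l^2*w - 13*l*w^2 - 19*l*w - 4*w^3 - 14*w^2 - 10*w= 27*l^2 + 141*l - 4*w^3 + w^2*(-13*l - 20) + w*(-9*l^2 - 8*l + 36) + 180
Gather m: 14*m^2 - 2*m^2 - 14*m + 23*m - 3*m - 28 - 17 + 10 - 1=12*m^2 + 6*m - 36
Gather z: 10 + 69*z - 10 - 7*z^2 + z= -7*z^2 + 70*z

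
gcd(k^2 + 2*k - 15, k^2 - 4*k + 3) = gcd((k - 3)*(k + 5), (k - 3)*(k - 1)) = k - 3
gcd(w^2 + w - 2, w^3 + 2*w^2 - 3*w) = w - 1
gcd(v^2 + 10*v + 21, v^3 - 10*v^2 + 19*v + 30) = 1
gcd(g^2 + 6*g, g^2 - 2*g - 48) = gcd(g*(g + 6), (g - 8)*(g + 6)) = g + 6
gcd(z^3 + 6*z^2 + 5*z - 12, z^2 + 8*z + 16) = z + 4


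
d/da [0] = 0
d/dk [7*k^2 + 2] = 14*k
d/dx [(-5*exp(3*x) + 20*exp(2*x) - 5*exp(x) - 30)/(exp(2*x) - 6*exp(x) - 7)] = 5*(-exp(2*x) + 14*exp(x) - 29)*exp(x)/(exp(2*x) - 14*exp(x) + 49)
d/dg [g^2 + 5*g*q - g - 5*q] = 2*g + 5*q - 1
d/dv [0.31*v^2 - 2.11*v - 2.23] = 0.62*v - 2.11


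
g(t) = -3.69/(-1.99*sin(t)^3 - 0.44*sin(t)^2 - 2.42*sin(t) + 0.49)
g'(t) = -3.69*(5.97*sin(t)^2*cos(t) + 0.88*sin(t)*cos(t) + 2.42*cos(t))/(-1.99*sin(t)^3 - 0.44*sin(t)^2 - 2.42*sin(t) + 0.49)^2 = (-3.2472*sin(t) + 11.01465*cos(2*t) - 19.94445)*cos(t)/(1.99*sin(t)^3 + 0.44*sin(t)^2 + 2.42*sin(t) - 0.49)^2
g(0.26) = 18.92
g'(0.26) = -285.09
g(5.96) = -2.89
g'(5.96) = -5.88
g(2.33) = 1.64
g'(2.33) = 3.09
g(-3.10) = -6.25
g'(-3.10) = 25.35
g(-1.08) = -1.01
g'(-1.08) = -0.82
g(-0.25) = -3.38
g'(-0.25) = -7.70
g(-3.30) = -41.23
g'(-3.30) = 1231.69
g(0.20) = 155.36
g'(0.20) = -18146.22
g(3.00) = -27.51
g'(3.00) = 540.71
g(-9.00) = -2.38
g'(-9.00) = 4.29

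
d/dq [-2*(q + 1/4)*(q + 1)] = -4*q - 5/2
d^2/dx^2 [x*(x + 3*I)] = 2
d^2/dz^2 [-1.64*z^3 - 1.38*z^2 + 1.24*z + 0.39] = -9.84*z - 2.76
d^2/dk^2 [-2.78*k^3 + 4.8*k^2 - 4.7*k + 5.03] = 9.6 - 16.68*k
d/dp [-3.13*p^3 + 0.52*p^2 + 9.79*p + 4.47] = -9.39*p^2 + 1.04*p + 9.79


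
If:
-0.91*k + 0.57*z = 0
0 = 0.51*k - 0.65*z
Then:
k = 0.00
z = 0.00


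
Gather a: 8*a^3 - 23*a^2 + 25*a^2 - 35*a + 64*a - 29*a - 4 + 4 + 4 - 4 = 8*a^3 + 2*a^2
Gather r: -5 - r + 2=-r - 3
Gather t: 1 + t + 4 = t + 5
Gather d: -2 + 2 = 0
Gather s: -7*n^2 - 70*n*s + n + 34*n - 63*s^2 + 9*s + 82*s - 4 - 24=-7*n^2 + 35*n - 63*s^2 + s*(91 - 70*n) - 28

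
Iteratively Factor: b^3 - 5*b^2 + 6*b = (b - 2)*(b^2 - 3*b) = b*(b - 2)*(b - 3)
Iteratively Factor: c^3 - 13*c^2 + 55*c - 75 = (c - 5)*(c^2 - 8*c + 15) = (c - 5)^2*(c - 3)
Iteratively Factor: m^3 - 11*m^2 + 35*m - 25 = (m - 5)*(m^2 - 6*m + 5) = (m - 5)^2*(m - 1)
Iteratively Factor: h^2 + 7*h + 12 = (h + 4)*(h + 3)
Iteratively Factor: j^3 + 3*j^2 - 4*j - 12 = (j + 2)*(j^2 + j - 6) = (j + 2)*(j + 3)*(j - 2)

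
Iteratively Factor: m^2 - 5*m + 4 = (m - 4)*(m - 1)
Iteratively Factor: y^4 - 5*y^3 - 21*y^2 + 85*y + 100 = (y - 5)*(y^3 - 21*y - 20) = (y - 5)^2*(y^2 + 5*y + 4) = (y - 5)^2*(y + 4)*(y + 1)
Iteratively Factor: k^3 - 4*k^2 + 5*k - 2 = (k - 1)*(k^2 - 3*k + 2) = (k - 2)*(k - 1)*(k - 1)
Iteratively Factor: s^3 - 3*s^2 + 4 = (s - 2)*(s^2 - s - 2) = (s - 2)^2*(s + 1)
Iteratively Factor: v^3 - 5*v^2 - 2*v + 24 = (v - 3)*(v^2 - 2*v - 8) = (v - 3)*(v + 2)*(v - 4)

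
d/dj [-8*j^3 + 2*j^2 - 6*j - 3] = -24*j^2 + 4*j - 6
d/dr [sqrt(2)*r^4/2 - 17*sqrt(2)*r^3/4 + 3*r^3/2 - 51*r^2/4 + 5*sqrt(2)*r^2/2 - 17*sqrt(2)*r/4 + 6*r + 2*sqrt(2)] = 2*sqrt(2)*r^3 - 51*sqrt(2)*r^2/4 + 9*r^2/2 - 51*r/2 + 5*sqrt(2)*r - 17*sqrt(2)/4 + 6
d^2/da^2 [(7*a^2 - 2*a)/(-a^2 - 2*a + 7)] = 2*(16*a^3 - 147*a^2 + 42*a - 315)/(a^6 + 6*a^5 - 9*a^4 - 76*a^3 + 63*a^2 + 294*a - 343)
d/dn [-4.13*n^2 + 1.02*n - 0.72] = 1.02 - 8.26*n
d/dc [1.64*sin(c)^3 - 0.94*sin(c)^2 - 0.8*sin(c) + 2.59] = (4.92*sin(c)^2 - 1.88*sin(c) - 0.8)*cos(c)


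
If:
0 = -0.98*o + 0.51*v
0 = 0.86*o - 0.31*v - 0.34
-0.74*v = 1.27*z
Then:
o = 1.29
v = 2.47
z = -1.44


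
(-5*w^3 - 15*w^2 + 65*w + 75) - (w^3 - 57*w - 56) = -6*w^3 - 15*w^2 + 122*w + 131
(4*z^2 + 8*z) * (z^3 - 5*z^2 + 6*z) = 4*z^5 - 12*z^4 - 16*z^3 + 48*z^2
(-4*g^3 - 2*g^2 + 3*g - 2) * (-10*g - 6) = 40*g^4 + 44*g^3 - 18*g^2 + 2*g + 12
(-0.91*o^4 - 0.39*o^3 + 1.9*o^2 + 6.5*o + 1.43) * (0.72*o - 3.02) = -0.6552*o^5 + 2.4674*o^4 + 2.5458*o^3 - 1.058*o^2 - 18.6004*o - 4.3186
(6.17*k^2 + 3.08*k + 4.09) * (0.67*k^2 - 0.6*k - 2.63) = 4.1339*k^4 - 1.6384*k^3 - 15.3348*k^2 - 10.5544*k - 10.7567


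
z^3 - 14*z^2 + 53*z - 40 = (z - 8)*(z - 5)*(z - 1)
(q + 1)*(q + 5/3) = q^2 + 8*q/3 + 5/3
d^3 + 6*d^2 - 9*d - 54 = (d - 3)*(d + 3)*(d + 6)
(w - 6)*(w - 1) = w^2 - 7*w + 6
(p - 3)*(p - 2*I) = p^2 - 3*p - 2*I*p + 6*I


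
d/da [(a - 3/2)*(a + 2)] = 2*a + 1/2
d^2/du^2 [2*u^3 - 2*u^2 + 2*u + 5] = 12*u - 4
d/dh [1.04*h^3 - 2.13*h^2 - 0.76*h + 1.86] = 3.12*h^2 - 4.26*h - 0.76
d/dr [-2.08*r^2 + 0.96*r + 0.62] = 0.96 - 4.16*r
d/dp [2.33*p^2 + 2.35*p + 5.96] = 4.66*p + 2.35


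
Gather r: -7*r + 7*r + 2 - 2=0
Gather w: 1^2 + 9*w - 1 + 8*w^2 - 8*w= 8*w^2 + w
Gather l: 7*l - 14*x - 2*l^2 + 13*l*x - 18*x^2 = -2*l^2 + l*(13*x + 7) - 18*x^2 - 14*x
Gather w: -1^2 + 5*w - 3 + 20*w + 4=25*w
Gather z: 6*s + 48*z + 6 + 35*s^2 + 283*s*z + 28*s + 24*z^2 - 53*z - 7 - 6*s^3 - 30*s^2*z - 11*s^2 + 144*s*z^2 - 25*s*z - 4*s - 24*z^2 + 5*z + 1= -6*s^3 + 24*s^2 + 144*s*z^2 + 30*s + z*(-30*s^2 + 258*s)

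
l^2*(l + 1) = l^3 + l^2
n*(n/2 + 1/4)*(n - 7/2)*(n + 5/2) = n^4/2 - n^3/4 - 37*n^2/8 - 35*n/16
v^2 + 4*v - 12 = (v - 2)*(v + 6)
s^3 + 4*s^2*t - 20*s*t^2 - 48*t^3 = (s - 4*t)*(s + 2*t)*(s + 6*t)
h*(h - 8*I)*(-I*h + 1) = -I*h^3 - 7*h^2 - 8*I*h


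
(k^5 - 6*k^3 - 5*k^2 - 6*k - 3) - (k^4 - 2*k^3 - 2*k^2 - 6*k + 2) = k^5 - k^4 - 4*k^3 - 3*k^2 - 5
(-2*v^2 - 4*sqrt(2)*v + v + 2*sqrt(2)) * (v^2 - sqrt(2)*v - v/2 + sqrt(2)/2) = -2*v^4 - 2*sqrt(2)*v^3 + 2*v^3 + 2*sqrt(2)*v^2 + 15*v^2/2 - 8*v - sqrt(2)*v/2 + 2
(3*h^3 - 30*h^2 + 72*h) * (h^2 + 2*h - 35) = 3*h^5 - 24*h^4 - 93*h^3 + 1194*h^2 - 2520*h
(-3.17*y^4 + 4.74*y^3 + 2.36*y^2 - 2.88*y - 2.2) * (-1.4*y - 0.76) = 4.438*y^5 - 4.2268*y^4 - 6.9064*y^3 + 2.2384*y^2 + 5.2688*y + 1.672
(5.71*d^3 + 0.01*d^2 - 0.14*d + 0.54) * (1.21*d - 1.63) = 6.9091*d^4 - 9.2952*d^3 - 0.1857*d^2 + 0.8816*d - 0.8802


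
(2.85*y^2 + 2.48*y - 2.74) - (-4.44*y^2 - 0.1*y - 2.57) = 7.29*y^2 + 2.58*y - 0.17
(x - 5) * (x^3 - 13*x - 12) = x^4 - 5*x^3 - 13*x^2 + 53*x + 60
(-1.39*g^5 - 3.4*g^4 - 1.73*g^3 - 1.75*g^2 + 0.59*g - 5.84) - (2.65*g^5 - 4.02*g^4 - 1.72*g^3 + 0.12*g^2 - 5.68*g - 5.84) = -4.04*g^5 + 0.62*g^4 - 0.01*g^3 - 1.87*g^2 + 6.27*g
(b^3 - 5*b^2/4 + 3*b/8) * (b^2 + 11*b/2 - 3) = b^5 + 17*b^4/4 - 19*b^3/2 + 93*b^2/16 - 9*b/8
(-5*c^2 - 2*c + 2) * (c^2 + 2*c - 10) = -5*c^4 - 12*c^3 + 48*c^2 + 24*c - 20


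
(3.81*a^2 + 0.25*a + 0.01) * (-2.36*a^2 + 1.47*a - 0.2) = -8.9916*a^4 + 5.0107*a^3 - 0.4181*a^2 - 0.0353*a - 0.002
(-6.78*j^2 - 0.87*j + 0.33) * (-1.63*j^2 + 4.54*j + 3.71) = 11.0514*j^4 - 29.3631*j^3 - 29.6415*j^2 - 1.7295*j + 1.2243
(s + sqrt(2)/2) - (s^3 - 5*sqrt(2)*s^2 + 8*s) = -s^3 + 5*sqrt(2)*s^2 - 7*s + sqrt(2)/2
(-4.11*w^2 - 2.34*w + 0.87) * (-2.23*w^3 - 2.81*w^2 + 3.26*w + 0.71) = 9.1653*w^5 + 16.7673*w^4 - 8.7633*w^3 - 12.9912*w^2 + 1.1748*w + 0.6177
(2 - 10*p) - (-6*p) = 2 - 4*p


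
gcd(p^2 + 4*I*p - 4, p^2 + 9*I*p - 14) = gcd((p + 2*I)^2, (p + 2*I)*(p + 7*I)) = p + 2*I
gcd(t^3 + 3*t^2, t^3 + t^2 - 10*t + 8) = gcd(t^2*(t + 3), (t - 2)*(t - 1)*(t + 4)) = 1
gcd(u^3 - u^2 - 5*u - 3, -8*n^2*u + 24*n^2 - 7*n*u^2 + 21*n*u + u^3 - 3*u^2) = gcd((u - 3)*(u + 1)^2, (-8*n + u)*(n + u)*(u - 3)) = u - 3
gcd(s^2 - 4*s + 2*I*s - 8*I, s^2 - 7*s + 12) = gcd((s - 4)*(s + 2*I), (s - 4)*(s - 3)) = s - 4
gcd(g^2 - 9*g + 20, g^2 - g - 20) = g - 5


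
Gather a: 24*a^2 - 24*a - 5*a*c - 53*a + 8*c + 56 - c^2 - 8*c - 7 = 24*a^2 + a*(-5*c - 77) - c^2 + 49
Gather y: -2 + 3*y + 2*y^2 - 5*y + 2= 2*y^2 - 2*y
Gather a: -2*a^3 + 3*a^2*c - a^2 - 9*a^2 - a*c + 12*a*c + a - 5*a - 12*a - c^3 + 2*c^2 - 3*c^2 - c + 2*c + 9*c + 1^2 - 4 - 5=-2*a^3 + a^2*(3*c - 10) + a*(11*c - 16) - c^3 - c^2 + 10*c - 8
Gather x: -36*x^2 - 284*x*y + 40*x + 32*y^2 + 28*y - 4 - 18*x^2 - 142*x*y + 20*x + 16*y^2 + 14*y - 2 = -54*x^2 + x*(60 - 426*y) + 48*y^2 + 42*y - 6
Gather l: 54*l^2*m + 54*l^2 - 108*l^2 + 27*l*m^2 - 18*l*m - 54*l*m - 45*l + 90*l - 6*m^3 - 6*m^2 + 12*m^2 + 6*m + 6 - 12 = l^2*(54*m - 54) + l*(27*m^2 - 72*m + 45) - 6*m^3 + 6*m^2 + 6*m - 6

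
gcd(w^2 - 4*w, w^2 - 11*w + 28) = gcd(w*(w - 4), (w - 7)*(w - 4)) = w - 4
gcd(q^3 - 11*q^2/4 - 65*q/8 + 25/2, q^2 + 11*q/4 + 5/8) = q + 5/2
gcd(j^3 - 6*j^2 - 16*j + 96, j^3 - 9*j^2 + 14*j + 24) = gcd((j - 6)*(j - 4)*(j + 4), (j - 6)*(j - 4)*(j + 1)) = j^2 - 10*j + 24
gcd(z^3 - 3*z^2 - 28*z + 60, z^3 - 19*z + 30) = z^2 + 3*z - 10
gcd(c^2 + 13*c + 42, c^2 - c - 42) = c + 6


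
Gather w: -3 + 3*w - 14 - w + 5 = 2*w - 12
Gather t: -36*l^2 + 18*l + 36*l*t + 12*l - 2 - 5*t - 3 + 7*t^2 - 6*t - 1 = -36*l^2 + 30*l + 7*t^2 + t*(36*l - 11) - 6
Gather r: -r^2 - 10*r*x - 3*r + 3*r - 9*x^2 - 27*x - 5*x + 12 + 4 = -r^2 - 10*r*x - 9*x^2 - 32*x + 16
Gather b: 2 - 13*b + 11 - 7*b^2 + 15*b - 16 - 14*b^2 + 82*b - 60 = -21*b^2 + 84*b - 63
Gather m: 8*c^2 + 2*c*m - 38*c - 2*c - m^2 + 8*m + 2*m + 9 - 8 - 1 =8*c^2 - 40*c - m^2 + m*(2*c + 10)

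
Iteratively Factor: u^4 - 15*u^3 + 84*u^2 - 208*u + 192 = (u - 4)*(u^3 - 11*u^2 + 40*u - 48) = (u - 4)^2*(u^2 - 7*u + 12) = (u - 4)^3*(u - 3)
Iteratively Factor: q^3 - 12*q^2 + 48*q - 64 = (q - 4)*(q^2 - 8*q + 16) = (q - 4)^2*(q - 4)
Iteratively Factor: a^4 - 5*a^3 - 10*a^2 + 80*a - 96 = (a - 4)*(a^3 - a^2 - 14*a + 24) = (a - 4)*(a - 3)*(a^2 + 2*a - 8) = (a - 4)*(a - 3)*(a - 2)*(a + 4)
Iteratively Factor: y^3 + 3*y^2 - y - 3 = (y + 3)*(y^2 - 1) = (y + 1)*(y + 3)*(y - 1)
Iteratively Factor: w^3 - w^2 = (w - 1)*(w^2) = w*(w - 1)*(w)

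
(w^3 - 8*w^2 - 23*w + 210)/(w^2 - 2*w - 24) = (w^2 - 2*w - 35)/(w + 4)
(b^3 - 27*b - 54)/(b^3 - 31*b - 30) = (-b^3 + 27*b + 54)/(-b^3 + 31*b + 30)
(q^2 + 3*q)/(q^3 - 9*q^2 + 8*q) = (q + 3)/(q^2 - 9*q + 8)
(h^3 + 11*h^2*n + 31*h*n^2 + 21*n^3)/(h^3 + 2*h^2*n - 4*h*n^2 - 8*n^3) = (h^3 + 11*h^2*n + 31*h*n^2 + 21*n^3)/(h^3 + 2*h^2*n - 4*h*n^2 - 8*n^3)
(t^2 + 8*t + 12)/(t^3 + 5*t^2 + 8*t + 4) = (t + 6)/(t^2 + 3*t + 2)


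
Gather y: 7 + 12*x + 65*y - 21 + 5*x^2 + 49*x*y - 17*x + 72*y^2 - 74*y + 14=5*x^2 - 5*x + 72*y^2 + y*(49*x - 9)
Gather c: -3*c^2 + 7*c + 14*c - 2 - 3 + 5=-3*c^2 + 21*c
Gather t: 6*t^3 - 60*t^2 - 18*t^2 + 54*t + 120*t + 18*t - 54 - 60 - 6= 6*t^3 - 78*t^2 + 192*t - 120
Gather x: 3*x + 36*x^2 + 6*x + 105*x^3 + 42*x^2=105*x^3 + 78*x^2 + 9*x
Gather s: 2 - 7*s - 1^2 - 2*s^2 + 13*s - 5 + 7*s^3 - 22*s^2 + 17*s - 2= 7*s^3 - 24*s^2 + 23*s - 6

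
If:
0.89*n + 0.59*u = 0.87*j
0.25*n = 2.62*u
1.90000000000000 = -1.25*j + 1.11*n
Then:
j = -8.28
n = -7.61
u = -0.73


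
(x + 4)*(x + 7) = x^2 + 11*x + 28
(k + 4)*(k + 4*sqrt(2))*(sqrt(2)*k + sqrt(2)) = sqrt(2)*k^3 + 5*sqrt(2)*k^2 + 8*k^2 + 4*sqrt(2)*k + 40*k + 32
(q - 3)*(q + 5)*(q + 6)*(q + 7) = q^4 + 15*q^3 + 53*q^2 - 111*q - 630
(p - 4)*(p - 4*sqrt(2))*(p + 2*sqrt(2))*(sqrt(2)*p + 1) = sqrt(2)*p^4 - 4*sqrt(2)*p^3 - 3*p^3 - 18*sqrt(2)*p^2 + 12*p^2 - 16*p + 72*sqrt(2)*p + 64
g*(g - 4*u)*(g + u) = g^3 - 3*g^2*u - 4*g*u^2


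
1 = 1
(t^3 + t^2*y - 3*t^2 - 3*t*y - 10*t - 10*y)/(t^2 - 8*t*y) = (t^3 + t^2*y - 3*t^2 - 3*t*y - 10*t - 10*y)/(t*(t - 8*y))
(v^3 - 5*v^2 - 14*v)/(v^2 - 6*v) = (v^2 - 5*v - 14)/(v - 6)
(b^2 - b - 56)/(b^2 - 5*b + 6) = (b^2 - b - 56)/(b^2 - 5*b + 6)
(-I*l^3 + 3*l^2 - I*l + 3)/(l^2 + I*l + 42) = (-I*l^3 + 3*l^2 - I*l + 3)/(l^2 + I*l + 42)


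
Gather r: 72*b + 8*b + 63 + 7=80*b + 70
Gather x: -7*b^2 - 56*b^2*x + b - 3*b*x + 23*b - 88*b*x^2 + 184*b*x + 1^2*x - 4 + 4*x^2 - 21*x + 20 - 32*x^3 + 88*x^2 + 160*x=-7*b^2 + 24*b - 32*x^3 + x^2*(92 - 88*b) + x*(-56*b^2 + 181*b + 140) + 16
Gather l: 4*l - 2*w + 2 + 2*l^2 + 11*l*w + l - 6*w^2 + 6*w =2*l^2 + l*(11*w + 5) - 6*w^2 + 4*w + 2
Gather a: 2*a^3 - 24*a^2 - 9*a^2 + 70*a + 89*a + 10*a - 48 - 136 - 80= 2*a^3 - 33*a^2 + 169*a - 264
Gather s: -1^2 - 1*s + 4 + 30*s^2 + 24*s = 30*s^2 + 23*s + 3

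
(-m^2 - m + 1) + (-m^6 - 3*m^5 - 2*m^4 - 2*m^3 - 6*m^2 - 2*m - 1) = -m^6 - 3*m^5 - 2*m^4 - 2*m^3 - 7*m^2 - 3*m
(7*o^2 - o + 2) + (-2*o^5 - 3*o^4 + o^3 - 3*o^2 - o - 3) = -2*o^5 - 3*o^4 + o^3 + 4*o^2 - 2*o - 1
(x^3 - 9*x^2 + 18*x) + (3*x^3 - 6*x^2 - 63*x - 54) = 4*x^3 - 15*x^2 - 45*x - 54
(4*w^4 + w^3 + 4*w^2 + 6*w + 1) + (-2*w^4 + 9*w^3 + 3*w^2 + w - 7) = 2*w^4 + 10*w^3 + 7*w^2 + 7*w - 6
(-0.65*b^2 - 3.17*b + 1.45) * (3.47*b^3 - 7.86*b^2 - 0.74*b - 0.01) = -2.2555*b^5 - 5.8909*b^4 + 30.4287*b^3 - 9.0447*b^2 - 1.0413*b - 0.0145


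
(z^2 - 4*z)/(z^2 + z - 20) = z/(z + 5)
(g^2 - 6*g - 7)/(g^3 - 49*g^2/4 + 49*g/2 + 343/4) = 4*(g + 1)/(4*g^2 - 21*g - 49)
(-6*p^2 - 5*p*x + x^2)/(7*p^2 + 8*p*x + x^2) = (-6*p + x)/(7*p + x)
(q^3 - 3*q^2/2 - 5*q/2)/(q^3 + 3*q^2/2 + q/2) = (2*q - 5)/(2*q + 1)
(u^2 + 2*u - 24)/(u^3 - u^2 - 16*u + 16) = (u + 6)/(u^2 + 3*u - 4)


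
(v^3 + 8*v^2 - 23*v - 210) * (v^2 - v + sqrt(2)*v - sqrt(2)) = v^5 + sqrt(2)*v^4 + 7*v^4 - 31*v^3 + 7*sqrt(2)*v^3 - 187*v^2 - 31*sqrt(2)*v^2 - 187*sqrt(2)*v + 210*v + 210*sqrt(2)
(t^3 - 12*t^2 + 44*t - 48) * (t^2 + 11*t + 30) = t^5 - t^4 - 58*t^3 + 76*t^2 + 792*t - 1440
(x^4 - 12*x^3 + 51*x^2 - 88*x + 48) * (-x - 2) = -x^5 + 10*x^4 - 27*x^3 - 14*x^2 + 128*x - 96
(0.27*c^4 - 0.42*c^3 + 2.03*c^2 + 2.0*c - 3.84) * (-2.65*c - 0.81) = -0.7155*c^5 + 0.8943*c^4 - 5.0393*c^3 - 6.9443*c^2 + 8.556*c + 3.1104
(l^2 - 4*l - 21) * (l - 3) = l^3 - 7*l^2 - 9*l + 63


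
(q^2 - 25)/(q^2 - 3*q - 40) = (q - 5)/(q - 8)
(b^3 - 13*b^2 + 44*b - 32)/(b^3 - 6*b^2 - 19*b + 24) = (b - 4)/(b + 3)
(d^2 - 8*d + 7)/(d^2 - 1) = (d - 7)/(d + 1)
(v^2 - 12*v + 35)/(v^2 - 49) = (v - 5)/(v + 7)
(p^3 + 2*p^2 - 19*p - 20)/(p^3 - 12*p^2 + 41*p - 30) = (p^3 + 2*p^2 - 19*p - 20)/(p^3 - 12*p^2 + 41*p - 30)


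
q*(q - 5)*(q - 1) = q^3 - 6*q^2 + 5*q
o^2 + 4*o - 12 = (o - 2)*(o + 6)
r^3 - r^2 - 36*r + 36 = (r - 6)*(r - 1)*(r + 6)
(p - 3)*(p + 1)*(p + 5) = p^3 + 3*p^2 - 13*p - 15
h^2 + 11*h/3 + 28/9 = (h + 4/3)*(h + 7/3)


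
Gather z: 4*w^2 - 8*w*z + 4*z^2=4*w^2 - 8*w*z + 4*z^2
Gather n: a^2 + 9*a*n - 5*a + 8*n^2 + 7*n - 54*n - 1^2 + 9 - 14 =a^2 - 5*a + 8*n^2 + n*(9*a - 47) - 6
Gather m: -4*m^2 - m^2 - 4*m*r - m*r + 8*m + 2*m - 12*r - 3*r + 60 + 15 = -5*m^2 + m*(10 - 5*r) - 15*r + 75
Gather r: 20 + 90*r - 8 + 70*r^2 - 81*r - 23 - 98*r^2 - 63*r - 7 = -28*r^2 - 54*r - 18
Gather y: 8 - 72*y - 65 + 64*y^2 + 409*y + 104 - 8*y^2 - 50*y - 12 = 56*y^2 + 287*y + 35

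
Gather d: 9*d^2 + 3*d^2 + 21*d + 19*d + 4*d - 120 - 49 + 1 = 12*d^2 + 44*d - 168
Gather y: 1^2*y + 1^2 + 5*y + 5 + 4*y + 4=10*y + 10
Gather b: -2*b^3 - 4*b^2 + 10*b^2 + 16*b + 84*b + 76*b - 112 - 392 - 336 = -2*b^3 + 6*b^2 + 176*b - 840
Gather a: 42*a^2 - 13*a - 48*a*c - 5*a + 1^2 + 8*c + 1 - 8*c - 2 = 42*a^2 + a*(-48*c - 18)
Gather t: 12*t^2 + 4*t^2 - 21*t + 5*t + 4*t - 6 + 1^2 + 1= 16*t^2 - 12*t - 4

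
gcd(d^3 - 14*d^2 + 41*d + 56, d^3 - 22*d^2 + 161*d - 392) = d^2 - 15*d + 56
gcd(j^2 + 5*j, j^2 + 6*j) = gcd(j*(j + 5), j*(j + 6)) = j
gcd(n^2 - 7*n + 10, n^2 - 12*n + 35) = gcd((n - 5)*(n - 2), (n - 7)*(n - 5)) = n - 5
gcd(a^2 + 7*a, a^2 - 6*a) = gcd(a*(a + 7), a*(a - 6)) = a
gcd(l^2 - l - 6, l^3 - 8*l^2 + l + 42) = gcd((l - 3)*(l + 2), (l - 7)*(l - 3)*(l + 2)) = l^2 - l - 6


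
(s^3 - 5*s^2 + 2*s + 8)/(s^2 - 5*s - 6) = (s^2 - 6*s + 8)/(s - 6)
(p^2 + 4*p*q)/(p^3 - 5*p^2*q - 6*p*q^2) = (p + 4*q)/(p^2 - 5*p*q - 6*q^2)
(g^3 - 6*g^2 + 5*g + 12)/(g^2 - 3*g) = g - 3 - 4/g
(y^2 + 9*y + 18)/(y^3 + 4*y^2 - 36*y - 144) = (y + 3)/(y^2 - 2*y - 24)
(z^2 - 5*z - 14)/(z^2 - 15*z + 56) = (z + 2)/(z - 8)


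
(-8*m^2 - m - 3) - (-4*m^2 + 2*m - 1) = -4*m^2 - 3*m - 2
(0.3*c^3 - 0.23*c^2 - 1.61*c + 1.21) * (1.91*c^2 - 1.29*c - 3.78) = 0.573*c^5 - 0.8263*c^4 - 3.9124*c^3 + 5.2574*c^2 + 4.5249*c - 4.5738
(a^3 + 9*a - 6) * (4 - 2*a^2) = -2*a^5 - 14*a^3 + 12*a^2 + 36*a - 24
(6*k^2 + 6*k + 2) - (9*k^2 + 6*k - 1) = 3 - 3*k^2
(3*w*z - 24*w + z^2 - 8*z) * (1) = 3*w*z - 24*w + z^2 - 8*z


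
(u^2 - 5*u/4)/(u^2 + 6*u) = (u - 5/4)/(u + 6)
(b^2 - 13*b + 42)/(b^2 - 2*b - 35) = (b - 6)/(b + 5)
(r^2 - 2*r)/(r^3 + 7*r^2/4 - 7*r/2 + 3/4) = 4*r*(r - 2)/(4*r^3 + 7*r^2 - 14*r + 3)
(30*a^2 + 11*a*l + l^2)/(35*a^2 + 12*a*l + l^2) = (6*a + l)/(7*a + l)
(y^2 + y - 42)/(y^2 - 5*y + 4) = (y^2 + y - 42)/(y^2 - 5*y + 4)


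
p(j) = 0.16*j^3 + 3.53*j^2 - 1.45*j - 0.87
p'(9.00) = 100.97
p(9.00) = 388.65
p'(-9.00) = -26.11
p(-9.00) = 181.47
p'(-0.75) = -6.48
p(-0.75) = 2.14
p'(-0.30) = -3.52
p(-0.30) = -0.12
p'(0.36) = 1.15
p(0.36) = -0.93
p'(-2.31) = -15.20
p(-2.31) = 19.34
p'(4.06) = 35.13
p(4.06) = 62.14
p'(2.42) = 18.45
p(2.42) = 18.56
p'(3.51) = 29.24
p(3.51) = 44.45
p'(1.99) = 14.50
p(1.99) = 11.48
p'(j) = 0.48*j^2 + 7.06*j - 1.45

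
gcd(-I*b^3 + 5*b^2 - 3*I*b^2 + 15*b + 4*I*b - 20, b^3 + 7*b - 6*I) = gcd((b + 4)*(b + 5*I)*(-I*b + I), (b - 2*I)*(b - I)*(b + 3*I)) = 1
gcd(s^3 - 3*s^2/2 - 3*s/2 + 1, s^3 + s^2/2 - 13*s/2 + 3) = s^2 - 5*s/2 + 1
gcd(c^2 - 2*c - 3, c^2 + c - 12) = c - 3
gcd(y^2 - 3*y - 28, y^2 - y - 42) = y - 7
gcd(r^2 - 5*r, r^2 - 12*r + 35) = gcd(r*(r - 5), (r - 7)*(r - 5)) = r - 5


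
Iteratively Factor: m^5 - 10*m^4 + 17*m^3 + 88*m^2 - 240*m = (m - 5)*(m^4 - 5*m^3 - 8*m^2 + 48*m) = (m - 5)*(m - 4)*(m^3 - m^2 - 12*m) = (m - 5)*(m - 4)*(m + 3)*(m^2 - 4*m) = (m - 5)*(m - 4)^2*(m + 3)*(m)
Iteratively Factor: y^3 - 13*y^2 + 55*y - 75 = (y - 5)*(y^2 - 8*y + 15) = (y - 5)*(y - 3)*(y - 5)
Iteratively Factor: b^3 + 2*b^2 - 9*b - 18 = (b + 3)*(b^2 - b - 6) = (b - 3)*(b + 3)*(b + 2)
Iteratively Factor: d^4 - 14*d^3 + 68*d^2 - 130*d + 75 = (d - 5)*(d^3 - 9*d^2 + 23*d - 15) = (d - 5)*(d - 1)*(d^2 - 8*d + 15) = (d - 5)*(d - 3)*(d - 1)*(d - 5)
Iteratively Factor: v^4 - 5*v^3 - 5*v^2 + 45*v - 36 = (v - 1)*(v^3 - 4*v^2 - 9*v + 36) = (v - 3)*(v - 1)*(v^2 - v - 12) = (v - 3)*(v - 1)*(v + 3)*(v - 4)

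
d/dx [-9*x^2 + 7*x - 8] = 7 - 18*x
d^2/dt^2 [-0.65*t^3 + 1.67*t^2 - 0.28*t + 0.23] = 3.34 - 3.9*t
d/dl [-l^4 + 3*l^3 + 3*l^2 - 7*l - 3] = -4*l^3 + 9*l^2 + 6*l - 7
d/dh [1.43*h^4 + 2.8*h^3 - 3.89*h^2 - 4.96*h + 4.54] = 5.72*h^3 + 8.4*h^2 - 7.78*h - 4.96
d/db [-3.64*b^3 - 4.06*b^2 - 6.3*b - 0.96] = -10.92*b^2 - 8.12*b - 6.3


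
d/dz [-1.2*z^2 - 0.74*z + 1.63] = -2.4*z - 0.74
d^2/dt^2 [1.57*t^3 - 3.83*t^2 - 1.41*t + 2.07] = 9.42*t - 7.66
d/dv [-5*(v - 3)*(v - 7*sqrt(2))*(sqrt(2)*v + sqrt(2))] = -15*sqrt(2)*v^2 + 20*sqrt(2)*v + 140*v - 140 + 15*sqrt(2)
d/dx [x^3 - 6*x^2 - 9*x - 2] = 3*x^2 - 12*x - 9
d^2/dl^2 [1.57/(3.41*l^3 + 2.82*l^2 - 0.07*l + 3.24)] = (-(32.1222*l + 8.8548)*(3.41*l^3 + 2.82*l^2 - 0.07*l + 3.24) + 1.57*(10.23*l^2 + 5.64*l - 0.07)*(20.46*l^2 + 11.28*l - 0.14))/(3.41*l^3 + 2.82*l^2 - 0.07*l + 3.24)^3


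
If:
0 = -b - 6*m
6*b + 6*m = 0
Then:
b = 0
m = 0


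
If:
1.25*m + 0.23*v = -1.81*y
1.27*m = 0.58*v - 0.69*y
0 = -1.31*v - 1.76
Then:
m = -1.13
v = -1.34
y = 0.95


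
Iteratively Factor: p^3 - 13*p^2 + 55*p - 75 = (p - 3)*(p^2 - 10*p + 25) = (p - 5)*(p - 3)*(p - 5)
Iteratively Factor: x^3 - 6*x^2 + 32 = (x - 4)*(x^2 - 2*x - 8) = (x - 4)*(x + 2)*(x - 4)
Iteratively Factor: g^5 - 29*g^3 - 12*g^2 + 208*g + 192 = (g + 3)*(g^4 - 3*g^3 - 20*g^2 + 48*g + 64) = (g + 3)*(g + 4)*(g^3 - 7*g^2 + 8*g + 16) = (g + 1)*(g + 3)*(g + 4)*(g^2 - 8*g + 16) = (g - 4)*(g + 1)*(g + 3)*(g + 4)*(g - 4)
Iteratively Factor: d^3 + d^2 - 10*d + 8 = (d - 1)*(d^2 + 2*d - 8) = (d - 2)*(d - 1)*(d + 4)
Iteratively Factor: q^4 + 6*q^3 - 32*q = (q + 4)*(q^3 + 2*q^2 - 8*q) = q*(q + 4)*(q^2 + 2*q - 8) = q*(q - 2)*(q + 4)*(q + 4)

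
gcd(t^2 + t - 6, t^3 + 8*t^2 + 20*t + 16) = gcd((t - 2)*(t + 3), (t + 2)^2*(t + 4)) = 1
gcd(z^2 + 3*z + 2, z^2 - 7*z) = 1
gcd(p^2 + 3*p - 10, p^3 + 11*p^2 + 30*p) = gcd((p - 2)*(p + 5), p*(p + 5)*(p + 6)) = p + 5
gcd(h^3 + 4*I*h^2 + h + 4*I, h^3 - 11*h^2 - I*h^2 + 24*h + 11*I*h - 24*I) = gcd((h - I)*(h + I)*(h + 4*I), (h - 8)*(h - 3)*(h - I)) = h - I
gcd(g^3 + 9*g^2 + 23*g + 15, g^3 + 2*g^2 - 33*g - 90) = g^2 + 8*g + 15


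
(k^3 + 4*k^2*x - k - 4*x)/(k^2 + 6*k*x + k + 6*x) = (k^2 + 4*k*x - k - 4*x)/(k + 6*x)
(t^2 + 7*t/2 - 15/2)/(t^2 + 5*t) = (t - 3/2)/t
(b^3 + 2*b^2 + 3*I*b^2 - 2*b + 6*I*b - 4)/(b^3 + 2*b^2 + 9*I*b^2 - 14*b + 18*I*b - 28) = (b + I)/(b + 7*I)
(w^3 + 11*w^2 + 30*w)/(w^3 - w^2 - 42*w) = (w + 5)/(w - 7)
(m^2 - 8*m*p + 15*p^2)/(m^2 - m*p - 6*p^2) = (m - 5*p)/(m + 2*p)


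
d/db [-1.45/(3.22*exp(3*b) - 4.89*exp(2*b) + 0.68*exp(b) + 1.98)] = (14.007*exp(2*b) - 14.181*exp(b) + 0.986)*exp(b)/(3.22*exp(3*b) - 4.89*exp(2*b) + 0.68*exp(b) + 1.98)^2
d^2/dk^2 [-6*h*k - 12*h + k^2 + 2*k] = 2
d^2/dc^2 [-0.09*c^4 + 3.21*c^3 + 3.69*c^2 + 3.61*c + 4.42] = -1.08*c^2 + 19.26*c + 7.38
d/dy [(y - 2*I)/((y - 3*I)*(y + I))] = (-y^2 + 4*I*y + 7)/(y^4 - 4*I*y^3 + 2*y^2 - 12*I*y + 9)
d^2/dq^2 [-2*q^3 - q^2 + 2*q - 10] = -12*q - 2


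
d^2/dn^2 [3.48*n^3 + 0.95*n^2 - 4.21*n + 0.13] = 20.88*n + 1.9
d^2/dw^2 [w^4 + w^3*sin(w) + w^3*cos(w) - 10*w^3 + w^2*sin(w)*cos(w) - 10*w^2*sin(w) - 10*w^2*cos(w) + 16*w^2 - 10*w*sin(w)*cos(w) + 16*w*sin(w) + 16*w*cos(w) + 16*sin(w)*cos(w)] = -sqrt(2)*w^3*sin(w + pi/4) + 4*w^2*sin(w) - 2*w^2*sin(2*w) + 16*w^2*cos(w) + 12*w^2 + 30*w*sin(w) + 20*w*sin(2*w) - 50*w*cos(w) + 4*w*cos(2*w) - 60*w - 52*sin(w) - 31*sin(2*w) + 12*cos(w) - 20*cos(2*w) + 32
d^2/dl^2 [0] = 0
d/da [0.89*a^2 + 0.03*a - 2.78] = 1.78*a + 0.03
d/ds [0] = 0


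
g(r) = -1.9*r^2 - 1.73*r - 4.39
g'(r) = -3.8*r - 1.73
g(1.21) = -9.27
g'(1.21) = -6.33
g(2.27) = -18.11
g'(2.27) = -10.36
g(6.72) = -101.82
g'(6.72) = -27.27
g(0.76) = -6.80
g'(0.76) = -4.62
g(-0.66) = -4.08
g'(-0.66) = 0.78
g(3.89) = -39.87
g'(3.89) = -16.51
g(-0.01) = -4.37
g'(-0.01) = -1.69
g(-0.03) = -4.34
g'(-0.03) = -1.62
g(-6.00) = -62.41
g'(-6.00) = 21.07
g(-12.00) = -257.23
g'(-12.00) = 43.87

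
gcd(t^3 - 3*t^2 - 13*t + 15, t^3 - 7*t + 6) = t^2 + 2*t - 3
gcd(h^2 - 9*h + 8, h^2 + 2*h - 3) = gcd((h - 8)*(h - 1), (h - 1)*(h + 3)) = h - 1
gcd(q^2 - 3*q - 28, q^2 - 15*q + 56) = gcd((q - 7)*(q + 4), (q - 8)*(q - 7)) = q - 7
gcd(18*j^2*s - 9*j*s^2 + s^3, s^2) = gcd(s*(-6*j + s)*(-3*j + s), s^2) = s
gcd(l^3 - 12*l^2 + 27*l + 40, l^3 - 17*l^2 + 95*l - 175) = l - 5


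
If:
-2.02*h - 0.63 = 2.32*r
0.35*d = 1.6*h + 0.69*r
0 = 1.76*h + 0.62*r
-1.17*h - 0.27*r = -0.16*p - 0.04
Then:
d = -0.14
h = 0.14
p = 0.10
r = -0.39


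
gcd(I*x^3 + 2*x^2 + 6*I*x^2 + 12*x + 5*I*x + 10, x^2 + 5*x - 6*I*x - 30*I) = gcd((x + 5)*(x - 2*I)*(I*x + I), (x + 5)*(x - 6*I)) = x + 5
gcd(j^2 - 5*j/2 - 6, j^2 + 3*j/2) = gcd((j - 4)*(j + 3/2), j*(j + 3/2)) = j + 3/2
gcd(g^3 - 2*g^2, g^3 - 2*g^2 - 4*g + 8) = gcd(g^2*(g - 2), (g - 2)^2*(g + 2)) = g - 2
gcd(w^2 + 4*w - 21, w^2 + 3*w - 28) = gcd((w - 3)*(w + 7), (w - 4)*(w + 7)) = w + 7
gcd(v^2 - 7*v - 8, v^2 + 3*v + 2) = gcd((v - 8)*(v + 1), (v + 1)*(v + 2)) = v + 1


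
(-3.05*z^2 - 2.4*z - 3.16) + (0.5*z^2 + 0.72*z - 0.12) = -2.55*z^2 - 1.68*z - 3.28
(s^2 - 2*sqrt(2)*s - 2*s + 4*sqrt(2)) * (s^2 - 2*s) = s^4 - 4*s^3 - 2*sqrt(2)*s^3 + 4*s^2 + 8*sqrt(2)*s^2 - 8*sqrt(2)*s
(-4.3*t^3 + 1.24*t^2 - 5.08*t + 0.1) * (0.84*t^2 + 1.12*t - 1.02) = -3.612*t^5 - 3.7744*t^4 + 1.5076*t^3 - 6.8704*t^2 + 5.2936*t - 0.102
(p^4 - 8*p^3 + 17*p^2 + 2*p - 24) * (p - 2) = p^5 - 10*p^4 + 33*p^3 - 32*p^2 - 28*p + 48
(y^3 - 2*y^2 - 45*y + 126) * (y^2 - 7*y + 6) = y^5 - 9*y^4 - 25*y^3 + 429*y^2 - 1152*y + 756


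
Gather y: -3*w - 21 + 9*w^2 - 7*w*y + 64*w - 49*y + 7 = 9*w^2 + 61*w + y*(-7*w - 49) - 14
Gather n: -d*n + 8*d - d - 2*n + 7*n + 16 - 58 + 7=7*d + n*(5 - d) - 35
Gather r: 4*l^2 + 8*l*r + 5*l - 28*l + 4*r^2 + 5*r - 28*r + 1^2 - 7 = 4*l^2 - 23*l + 4*r^2 + r*(8*l - 23) - 6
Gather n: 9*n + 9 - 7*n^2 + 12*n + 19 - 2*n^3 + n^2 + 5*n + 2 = -2*n^3 - 6*n^2 + 26*n + 30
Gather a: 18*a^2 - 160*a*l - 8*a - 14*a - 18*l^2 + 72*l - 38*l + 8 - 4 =18*a^2 + a*(-160*l - 22) - 18*l^2 + 34*l + 4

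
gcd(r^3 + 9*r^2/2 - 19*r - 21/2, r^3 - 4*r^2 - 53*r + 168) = r^2 + 4*r - 21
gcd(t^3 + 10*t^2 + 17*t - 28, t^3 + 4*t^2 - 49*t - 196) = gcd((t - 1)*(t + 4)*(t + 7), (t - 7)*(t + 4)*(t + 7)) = t^2 + 11*t + 28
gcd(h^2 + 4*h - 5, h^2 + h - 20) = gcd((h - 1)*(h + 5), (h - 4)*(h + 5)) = h + 5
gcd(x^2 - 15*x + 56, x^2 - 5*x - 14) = x - 7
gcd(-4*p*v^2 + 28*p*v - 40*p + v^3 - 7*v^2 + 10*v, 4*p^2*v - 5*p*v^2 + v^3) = 4*p - v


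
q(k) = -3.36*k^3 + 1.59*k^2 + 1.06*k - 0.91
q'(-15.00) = -2314.64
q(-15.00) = 11680.94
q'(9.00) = -786.80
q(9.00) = -2312.02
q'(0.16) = 1.31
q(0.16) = -0.71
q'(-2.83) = -88.67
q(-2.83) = 84.98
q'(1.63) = -20.54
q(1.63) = -9.51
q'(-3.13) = -107.65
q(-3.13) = 114.38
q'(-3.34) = -122.01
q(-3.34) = 138.48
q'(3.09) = -85.36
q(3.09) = -81.59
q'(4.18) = -161.77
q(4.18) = -214.09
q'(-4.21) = -190.99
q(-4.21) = 273.53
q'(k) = -10.08*k^2 + 3.18*k + 1.06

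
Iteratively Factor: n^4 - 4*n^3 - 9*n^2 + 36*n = (n - 3)*(n^3 - n^2 - 12*n) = (n - 4)*(n - 3)*(n^2 + 3*n) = (n - 4)*(n - 3)*(n + 3)*(n)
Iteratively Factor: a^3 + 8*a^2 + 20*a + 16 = (a + 4)*(a^2 + 4*a + 4) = (a + 2)*(a + 4)*(a + 2)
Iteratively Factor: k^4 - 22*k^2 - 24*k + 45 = (k + 3)*(k^3 - 3*k^2 - 13*k + 15) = (k - 5)*(k + 3)*(k^2 + 2*k - 3) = (k - 5)*(k - 1)*(k + 3)*(k + 3)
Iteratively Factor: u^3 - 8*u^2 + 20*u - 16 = (u - 4)*(u^2 - 4*u + 4) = (u - 4)*(u - 2)*(u - 2)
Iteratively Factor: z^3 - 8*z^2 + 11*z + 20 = (z - 5)*(z^2 - 3*z - 4) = (z - 5)*(z + 1)*(z - 4)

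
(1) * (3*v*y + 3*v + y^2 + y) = 3*v*y + 3*v + y^2 + y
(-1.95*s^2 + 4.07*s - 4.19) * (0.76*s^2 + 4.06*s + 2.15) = -1.482*s^4 - 4.8238*s^3 + 9.1473*s^2 - 8.2609*s - 9.0085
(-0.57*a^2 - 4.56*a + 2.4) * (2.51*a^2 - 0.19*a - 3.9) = -1.4307*a^4 - 11.3373*a^3 + 9.1134*a^2 + 17.328*a - 9.36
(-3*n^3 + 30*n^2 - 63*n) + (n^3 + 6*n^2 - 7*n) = -2*n^3 + 36*n^2 - 70*n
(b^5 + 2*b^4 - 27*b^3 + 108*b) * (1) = b^5 + 2*b^4 - 27*b^3 + 108*b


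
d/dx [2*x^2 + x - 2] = 4*x + 1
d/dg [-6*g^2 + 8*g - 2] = 8 - 12*g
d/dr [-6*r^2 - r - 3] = -12*r - 1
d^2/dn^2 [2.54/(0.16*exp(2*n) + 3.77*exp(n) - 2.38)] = (2.54*(0.32*exp(n) + 3.77)*(0.64*exp(n) + 7.54)*exp(n) - (1.6256*exp(n) + 9.5758)*(0.16*exp(2*n) + 3.77*exp(n) - 2.38))*exp(n)/(0.16*exp(2*n) + 3.77*exp(n) - 2.38)^3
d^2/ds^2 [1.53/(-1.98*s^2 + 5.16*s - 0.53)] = (11.996424*s^2 - 31.263408*s - 1.53*(3.96*s - 5.16)*(7.92*s - 10.32) + 3.211164)/(1.98*s^2 - 5.16*s + 0.53)^3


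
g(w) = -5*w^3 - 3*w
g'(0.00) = -3.00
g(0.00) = 0.00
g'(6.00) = -543.00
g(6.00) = -1098.00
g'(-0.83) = -13.33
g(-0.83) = 5.35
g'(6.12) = -564.82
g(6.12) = -1164.46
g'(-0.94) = -16.25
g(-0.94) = 6.97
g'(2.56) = -101.30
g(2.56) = -91.57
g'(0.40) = -5.40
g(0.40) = -1.52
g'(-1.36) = -30.74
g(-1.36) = 16.66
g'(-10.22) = -1569.73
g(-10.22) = 5367.97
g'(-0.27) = -4.09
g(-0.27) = 0.91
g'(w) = -15*w^2 - 3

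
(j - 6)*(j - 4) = j^2 - 10*j + 24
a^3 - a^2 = a^2*(a - 1)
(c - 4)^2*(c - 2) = c^3 - 10*c^2 + 32*c - 32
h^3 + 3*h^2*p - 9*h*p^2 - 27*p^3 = (h - 3*p)*(h + 3*p)^2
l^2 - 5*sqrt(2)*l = l*(l - 5*sqrt(2))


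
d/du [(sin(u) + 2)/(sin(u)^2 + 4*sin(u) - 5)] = (-4*sin(u) + cos(u)^2 - 14)*cos(u)/(sin(u)^2 + 4*sin(u) - 5)^2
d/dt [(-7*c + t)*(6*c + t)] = -c + 2*t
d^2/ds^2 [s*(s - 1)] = 2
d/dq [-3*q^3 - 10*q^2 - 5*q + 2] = -9*q^2 - 20*q - 5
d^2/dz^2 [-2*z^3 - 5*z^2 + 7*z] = -12*z - 10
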